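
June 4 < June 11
True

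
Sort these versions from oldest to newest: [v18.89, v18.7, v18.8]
[v18.7, v18.8, v18.89]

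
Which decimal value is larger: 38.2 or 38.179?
38.2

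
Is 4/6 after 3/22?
Yes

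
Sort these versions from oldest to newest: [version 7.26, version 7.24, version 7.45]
[version 7.24, version 7.26, version 7.45]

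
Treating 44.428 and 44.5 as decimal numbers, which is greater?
44.5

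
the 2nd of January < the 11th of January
True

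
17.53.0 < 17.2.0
False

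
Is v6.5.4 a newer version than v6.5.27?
No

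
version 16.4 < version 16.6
True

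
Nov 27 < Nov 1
False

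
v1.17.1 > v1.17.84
False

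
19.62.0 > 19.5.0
True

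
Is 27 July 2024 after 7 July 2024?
Yes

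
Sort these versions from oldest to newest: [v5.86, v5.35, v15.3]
[v5.35, v5.86, v15.3]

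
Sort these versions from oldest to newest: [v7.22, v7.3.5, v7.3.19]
[v7.3.5, v7.3.19, v7.22]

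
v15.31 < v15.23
False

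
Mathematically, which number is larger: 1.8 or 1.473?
1.8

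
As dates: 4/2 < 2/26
False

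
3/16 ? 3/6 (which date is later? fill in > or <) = >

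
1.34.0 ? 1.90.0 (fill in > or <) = <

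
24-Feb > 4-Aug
False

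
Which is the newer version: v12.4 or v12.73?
v12.73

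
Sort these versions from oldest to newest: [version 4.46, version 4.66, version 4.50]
[version 4.46, version 4.50, version 4.66]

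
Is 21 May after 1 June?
No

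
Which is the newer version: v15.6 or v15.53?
v15.53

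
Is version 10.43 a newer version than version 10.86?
No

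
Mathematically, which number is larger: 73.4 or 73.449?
73.449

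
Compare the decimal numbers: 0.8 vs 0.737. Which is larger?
0.8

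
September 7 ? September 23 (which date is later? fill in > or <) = <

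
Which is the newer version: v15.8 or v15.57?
v15.57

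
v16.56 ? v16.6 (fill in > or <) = >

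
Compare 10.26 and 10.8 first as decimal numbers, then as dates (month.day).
As decimals: 10.26 < 10.8. As dates: 10/26 is later than 10/8 (day 26 > day 8).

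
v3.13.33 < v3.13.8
False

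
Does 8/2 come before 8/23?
Yes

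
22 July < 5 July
False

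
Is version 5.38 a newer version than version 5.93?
No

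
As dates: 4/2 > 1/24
True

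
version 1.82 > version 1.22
True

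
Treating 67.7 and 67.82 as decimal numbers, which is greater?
67.82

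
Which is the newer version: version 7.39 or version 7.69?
version 7.69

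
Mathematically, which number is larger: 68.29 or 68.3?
68.3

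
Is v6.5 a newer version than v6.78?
No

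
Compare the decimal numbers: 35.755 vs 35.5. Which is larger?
35.755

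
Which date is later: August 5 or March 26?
August 5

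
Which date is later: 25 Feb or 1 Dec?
1 Dec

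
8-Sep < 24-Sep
True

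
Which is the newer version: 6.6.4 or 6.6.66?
6.6.66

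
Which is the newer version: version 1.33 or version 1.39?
version 1.39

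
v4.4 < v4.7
True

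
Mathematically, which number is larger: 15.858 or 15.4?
15.858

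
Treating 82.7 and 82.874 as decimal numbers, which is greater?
82.874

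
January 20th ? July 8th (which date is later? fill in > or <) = <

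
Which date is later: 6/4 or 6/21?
6/21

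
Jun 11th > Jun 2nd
True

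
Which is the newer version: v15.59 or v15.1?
v15.59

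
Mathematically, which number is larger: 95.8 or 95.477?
95.8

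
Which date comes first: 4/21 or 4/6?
4/6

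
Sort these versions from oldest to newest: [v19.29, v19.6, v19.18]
[v19.6, v19.18, v19.29]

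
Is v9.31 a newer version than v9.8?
Yes. Version numbers are compared segment by segment as integers, not as decimals: minor version 31 > 8, so v9.31 > v9.8 (even though the decimal 9.31 < 9.8).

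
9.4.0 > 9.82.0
False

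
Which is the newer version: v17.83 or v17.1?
v17.83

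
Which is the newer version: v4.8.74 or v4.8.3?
v4.8.74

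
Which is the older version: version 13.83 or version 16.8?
version 13.83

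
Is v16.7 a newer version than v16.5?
Yes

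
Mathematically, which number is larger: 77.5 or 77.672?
77.672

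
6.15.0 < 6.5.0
False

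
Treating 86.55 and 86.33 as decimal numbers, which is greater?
86.55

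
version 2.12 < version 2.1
False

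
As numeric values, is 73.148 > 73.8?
False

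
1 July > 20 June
True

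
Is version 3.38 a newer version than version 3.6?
Yes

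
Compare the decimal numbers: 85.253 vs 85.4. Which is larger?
85.4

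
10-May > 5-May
True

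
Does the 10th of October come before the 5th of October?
No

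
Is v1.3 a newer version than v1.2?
Yes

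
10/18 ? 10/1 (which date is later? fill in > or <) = >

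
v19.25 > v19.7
True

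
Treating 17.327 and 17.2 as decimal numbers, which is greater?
17.327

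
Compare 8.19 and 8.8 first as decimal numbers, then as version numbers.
As decimals: 8.19 < 8.8. As versions: v8.19 > v8.8 (minor version 19 > 8).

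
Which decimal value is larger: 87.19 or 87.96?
87.96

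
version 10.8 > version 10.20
False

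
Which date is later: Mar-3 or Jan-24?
Mar-3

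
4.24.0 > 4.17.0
True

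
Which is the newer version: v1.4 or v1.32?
v1.32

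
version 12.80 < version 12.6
False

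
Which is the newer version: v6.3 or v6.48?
v6.48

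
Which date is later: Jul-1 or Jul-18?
Jul-18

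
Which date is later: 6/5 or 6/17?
6/17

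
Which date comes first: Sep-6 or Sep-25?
Sep-6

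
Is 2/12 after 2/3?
Yes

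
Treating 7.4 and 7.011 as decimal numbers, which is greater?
7.4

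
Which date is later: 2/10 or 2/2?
2/10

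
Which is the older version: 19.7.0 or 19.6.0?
19.6.0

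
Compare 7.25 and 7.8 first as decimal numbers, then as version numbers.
As decimals: 7.25 < 7.8. As versions: v7.25 > v7.8 (minor version 25 > 8).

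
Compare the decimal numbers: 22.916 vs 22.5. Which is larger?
22.916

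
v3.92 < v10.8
True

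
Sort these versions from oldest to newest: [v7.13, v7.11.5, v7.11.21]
[v7.11.5, v7.11.21, v7.13]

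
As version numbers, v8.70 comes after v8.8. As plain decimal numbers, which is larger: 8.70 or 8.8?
8.8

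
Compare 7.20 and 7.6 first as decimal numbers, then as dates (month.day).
As decimals: 7.20 < 7.6. As dates: 7/20 is later than 7/6 (day 20 > day 6).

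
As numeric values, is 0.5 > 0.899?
False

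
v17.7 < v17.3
False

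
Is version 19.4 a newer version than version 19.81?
No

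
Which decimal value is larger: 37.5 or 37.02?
37.5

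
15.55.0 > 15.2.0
True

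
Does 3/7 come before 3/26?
Yes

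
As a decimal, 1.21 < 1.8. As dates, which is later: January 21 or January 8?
January 21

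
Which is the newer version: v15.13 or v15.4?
v15.13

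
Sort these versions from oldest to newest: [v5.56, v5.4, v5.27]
[v5.4, v5.27, v5.56]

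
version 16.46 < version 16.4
False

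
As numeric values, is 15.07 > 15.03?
True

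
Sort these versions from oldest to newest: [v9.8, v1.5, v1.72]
[v1.5, v1.72, v9.8]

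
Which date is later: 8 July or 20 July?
20 July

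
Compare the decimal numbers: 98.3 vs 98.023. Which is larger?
98.3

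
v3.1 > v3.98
False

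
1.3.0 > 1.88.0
False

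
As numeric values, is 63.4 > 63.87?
False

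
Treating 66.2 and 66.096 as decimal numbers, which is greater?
66.2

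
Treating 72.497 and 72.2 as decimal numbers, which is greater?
72.497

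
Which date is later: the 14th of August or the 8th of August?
the 14th of August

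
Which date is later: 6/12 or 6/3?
6/12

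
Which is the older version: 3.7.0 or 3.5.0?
3.5.0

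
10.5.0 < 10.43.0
True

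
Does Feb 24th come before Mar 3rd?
Yes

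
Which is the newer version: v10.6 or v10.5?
v10.6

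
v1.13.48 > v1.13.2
True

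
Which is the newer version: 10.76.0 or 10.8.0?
10.76.0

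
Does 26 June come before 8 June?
No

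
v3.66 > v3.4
True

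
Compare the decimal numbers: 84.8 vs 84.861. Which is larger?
84.861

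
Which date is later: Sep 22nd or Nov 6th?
Nov 6th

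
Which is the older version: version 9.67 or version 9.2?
version 9.2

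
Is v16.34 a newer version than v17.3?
No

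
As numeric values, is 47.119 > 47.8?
False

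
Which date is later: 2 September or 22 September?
22 September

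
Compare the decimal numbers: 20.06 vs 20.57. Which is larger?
20.57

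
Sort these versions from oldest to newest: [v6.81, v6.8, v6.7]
[v6.7, v6.8, v6.81]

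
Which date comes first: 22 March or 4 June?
22 March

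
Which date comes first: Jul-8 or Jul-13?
Jul-8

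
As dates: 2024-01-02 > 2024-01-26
False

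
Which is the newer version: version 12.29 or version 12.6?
version 12.29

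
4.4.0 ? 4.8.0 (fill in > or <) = <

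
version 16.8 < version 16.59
True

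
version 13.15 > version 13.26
False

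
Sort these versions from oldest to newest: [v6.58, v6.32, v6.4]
[v6.4, v6.32, v6.58]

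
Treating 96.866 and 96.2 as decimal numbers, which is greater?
96.866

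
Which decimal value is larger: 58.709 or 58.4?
58.709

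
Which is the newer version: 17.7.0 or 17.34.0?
17.34.0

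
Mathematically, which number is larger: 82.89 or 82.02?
82.89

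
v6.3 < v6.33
True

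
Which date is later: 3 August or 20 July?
3 August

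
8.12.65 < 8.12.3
False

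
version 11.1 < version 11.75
True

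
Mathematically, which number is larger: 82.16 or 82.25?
82.25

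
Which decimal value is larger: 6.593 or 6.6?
6.6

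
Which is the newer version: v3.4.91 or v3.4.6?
v3.4.91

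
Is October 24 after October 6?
Yes. Day 24 comes after day 6 in October — this is a date comparison, not a decimal one (the decimal 10.24 would be smaller than 10.6).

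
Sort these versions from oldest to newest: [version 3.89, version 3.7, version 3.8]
[version 3.7, version 3.8, version 3.89]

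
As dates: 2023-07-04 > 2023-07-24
False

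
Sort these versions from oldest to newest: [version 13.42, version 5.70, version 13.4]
[version 5.70, version 13.4, version 13.42]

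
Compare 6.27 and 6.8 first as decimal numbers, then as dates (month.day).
As decimals: 6.27 < 6.8. As dates: 6/27 is later than 6/8 (day 27 > day 8).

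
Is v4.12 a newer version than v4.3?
Yes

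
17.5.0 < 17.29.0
True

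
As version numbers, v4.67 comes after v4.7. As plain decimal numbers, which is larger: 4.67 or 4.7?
4.7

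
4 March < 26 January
False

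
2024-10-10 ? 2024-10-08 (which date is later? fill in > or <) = >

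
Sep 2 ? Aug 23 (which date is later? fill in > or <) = >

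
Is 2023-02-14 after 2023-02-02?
Yes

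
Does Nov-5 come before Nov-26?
Yes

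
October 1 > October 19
False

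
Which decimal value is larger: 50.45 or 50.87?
50.87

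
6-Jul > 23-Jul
False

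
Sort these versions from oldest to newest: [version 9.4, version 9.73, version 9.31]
[version 9.4, version 9.31, version 9.73]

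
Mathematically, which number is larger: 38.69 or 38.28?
38.69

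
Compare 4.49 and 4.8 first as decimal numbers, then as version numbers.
As decimals: 4.49 < 4.8. As versions: v4.49 > v4.8 (minor version 49 > 8).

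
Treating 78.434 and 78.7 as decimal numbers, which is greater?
78.7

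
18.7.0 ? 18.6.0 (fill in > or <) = >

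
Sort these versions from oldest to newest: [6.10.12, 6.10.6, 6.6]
[6.6, 6.10.6, 6.10.12]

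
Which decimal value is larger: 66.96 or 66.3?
66.96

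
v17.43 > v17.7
True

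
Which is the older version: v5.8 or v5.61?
v5.8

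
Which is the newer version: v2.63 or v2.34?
v2.63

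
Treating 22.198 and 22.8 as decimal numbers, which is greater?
22.8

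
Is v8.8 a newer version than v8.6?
Yes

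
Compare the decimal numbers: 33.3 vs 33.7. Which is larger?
33.7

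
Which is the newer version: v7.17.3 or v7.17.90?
v7.17.90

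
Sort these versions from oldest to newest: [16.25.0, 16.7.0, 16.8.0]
[16.7.0, 16.8.0, 16.25.0]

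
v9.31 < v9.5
False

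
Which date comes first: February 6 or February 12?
February 6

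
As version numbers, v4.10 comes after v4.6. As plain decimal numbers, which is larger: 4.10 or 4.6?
4.6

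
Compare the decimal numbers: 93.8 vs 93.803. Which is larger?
93.803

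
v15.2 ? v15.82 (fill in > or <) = <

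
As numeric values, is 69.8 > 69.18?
True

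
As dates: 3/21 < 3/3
False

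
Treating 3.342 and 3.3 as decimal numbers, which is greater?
3.342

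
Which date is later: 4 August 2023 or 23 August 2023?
23 August 2023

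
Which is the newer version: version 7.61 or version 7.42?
version 7.61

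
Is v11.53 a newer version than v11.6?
Yes. Version numbers are compared segment by segment as integers, not as decimals: minor version 53 > 6, so v11.53 > v11.6 (even though the decimal 11.53 < 11.6).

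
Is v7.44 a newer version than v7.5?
Yes. Version numbers are compared segment by segment as integers, not as decimals: minor version 44 > 5, so v7.44 > v7.5 (even though the decimal 7.44 < 7.5).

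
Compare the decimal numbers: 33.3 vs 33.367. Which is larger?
33.367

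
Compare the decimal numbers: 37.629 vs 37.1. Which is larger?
37.629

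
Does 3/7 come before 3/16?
Yes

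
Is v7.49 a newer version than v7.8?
Yes. Version numbers are compared segment by segment as integers, not as decimals: minor version 49 > 8, so v7.49 > v7.8 (even though the decimal 7.49 < 7.8).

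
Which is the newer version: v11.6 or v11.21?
v11.21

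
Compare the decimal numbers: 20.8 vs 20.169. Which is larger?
20.8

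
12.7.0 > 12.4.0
True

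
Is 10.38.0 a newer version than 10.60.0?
No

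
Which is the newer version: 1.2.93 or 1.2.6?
1.2.93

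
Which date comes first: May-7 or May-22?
May-7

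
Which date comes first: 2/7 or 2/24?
2/7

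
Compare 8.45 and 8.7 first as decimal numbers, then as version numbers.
As decimals: 8.45 < 8.7. As versions: v8.45 > v8.7 (minor version 45 > 7).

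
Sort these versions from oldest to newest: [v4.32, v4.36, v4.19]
[v4.19, v4.32, v4.36]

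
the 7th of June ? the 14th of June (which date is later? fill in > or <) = <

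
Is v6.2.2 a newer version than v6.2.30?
No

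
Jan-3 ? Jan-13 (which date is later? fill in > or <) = <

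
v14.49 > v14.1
True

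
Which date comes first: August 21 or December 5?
August 21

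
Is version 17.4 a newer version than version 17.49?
No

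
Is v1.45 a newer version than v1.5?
Yes. Version numbers are compared segment by segment as integers, not as decimals: minor version 45 > 5, so v1.45 > v1.5 (even though the decimal 1.45 < 1.5).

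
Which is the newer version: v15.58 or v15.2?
v15.58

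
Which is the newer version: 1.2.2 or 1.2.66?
1.2.66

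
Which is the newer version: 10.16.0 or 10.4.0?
10.16.0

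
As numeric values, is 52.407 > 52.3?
True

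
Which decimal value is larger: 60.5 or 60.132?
60.5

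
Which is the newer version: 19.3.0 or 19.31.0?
19.31.0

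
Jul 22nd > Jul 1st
True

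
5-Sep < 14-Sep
True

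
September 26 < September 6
False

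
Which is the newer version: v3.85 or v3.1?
v3.85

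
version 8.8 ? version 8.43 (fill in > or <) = <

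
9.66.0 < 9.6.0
False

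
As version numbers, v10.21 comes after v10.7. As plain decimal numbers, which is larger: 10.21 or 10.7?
10.7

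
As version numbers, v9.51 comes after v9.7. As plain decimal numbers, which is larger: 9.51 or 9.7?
9.7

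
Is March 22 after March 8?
Yes. Day 22 comes after day 8 in March — this is a date comparison, not a decimal one (the decimal 3.22 would be smaller than 3.8).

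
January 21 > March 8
False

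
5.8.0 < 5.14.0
True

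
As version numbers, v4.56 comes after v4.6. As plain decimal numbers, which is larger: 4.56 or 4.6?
4.6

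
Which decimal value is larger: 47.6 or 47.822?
47.822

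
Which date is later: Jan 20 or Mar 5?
Mar 5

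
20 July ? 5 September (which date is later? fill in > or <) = <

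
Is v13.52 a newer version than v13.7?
Yes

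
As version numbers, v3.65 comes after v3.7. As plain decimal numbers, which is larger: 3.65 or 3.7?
3.7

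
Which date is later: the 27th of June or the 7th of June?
the 27th of June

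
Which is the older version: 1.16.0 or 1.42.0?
1.16.0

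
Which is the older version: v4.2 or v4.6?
v4.2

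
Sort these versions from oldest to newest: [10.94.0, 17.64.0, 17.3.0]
[10.94.0, 17.3.0, 17.64.0]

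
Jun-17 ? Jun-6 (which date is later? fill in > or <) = >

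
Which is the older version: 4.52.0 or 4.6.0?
4.6.0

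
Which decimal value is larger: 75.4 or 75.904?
75.904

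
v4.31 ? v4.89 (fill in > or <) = <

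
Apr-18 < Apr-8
False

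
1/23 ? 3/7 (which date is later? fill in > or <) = <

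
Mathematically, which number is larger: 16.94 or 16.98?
16.98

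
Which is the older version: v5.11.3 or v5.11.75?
v5.11.3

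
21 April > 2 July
False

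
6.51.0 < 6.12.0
False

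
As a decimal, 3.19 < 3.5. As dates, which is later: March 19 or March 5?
March 19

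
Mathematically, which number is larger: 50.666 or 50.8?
50.8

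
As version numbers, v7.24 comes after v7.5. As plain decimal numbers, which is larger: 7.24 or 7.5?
7.5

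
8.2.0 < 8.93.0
True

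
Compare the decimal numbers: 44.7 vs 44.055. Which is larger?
44.7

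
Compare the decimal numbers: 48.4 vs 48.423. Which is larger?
48.423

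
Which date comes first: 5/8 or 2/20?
2/20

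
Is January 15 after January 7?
Yes. Day 15 comes after day 7 in January — this is a date comparison, not a decimal one (the decimal 1.15 would be smaller than 1.7).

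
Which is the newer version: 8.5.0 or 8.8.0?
8.8.0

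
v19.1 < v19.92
True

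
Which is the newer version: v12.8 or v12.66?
v12.66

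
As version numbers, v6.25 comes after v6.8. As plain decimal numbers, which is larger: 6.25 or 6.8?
6.8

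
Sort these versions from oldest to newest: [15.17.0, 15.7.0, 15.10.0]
[15.7.0, 15.10.0, 15.17.0]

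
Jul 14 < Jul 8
False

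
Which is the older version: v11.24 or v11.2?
v11.2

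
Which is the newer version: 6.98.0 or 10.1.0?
10.1.0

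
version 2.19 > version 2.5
True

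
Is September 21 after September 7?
Yes. Day 21 comes after day 7 in September — this is a date comparison, not a decimal one (the decimal 9.21 would be smaller than 9.7).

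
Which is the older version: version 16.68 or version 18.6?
version 16.68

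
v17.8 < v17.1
False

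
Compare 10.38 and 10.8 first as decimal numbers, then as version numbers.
As decimals: 10.38 < 10.8. As versions: v10.38 > v10.8 (minor version 38 > 8).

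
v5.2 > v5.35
False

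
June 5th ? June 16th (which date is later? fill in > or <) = <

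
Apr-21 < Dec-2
True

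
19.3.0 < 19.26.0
True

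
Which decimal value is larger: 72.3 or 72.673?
72.673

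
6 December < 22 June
False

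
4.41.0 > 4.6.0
True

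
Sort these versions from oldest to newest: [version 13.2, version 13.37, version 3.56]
[version 3.56, version 13.2, version 13.37]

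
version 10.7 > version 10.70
False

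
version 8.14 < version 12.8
True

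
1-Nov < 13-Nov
True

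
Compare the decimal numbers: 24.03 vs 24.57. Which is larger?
24.57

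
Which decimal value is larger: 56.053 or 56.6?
56.6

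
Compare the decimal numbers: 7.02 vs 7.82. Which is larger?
7.82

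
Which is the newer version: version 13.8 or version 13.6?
version 13.8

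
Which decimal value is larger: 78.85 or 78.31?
78.85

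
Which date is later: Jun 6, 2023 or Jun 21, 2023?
Jun 21, 2023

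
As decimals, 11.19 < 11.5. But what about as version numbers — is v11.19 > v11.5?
True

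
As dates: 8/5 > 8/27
False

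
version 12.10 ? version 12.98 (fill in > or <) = <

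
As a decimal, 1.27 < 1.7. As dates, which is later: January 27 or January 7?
January 27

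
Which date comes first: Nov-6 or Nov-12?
Nov-6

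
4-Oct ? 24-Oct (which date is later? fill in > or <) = <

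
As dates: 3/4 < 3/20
True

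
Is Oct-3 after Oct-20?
No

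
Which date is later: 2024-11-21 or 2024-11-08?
2024-11-21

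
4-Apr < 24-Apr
True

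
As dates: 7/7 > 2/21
True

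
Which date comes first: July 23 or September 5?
July 23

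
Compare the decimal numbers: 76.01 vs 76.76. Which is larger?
76.76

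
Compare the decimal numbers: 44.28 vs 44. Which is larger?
44.28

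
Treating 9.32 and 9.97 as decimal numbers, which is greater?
9.97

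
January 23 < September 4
True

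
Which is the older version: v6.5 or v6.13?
v6.5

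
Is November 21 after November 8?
Yes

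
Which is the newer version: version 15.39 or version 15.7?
version 15.39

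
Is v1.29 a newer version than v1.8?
Yes. Version numbers are compared segment by segment as integers, not as decimals: minor version 29 > 8, so v1.29 > v1.8 (even though the decimal 1.29 < 1.8).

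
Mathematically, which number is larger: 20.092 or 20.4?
20.4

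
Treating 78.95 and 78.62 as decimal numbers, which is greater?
78.95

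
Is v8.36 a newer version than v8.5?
Yes. Version numbers are compared segment by segment as integers, not as decimals: minor version 36 > 5, so v8.36 > v8.5 (even though the decimal 8.36 < 8.5).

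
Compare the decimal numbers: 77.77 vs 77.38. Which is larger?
77.77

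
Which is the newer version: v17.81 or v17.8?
v17.81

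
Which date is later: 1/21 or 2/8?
2/8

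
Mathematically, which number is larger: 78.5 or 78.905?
78.905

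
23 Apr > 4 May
False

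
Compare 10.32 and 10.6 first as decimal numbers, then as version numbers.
As decimals: 10.32 < 10.6. As versions: v10.32 > v10.6 (minor version 32 > 6).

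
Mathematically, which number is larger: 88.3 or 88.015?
88.3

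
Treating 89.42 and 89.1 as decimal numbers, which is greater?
89.42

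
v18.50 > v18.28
True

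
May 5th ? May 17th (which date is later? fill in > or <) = <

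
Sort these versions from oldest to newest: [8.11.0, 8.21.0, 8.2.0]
[8.2.0, 8.11.0, 8.21.0]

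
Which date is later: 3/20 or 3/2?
3/20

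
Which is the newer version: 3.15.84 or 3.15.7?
3.15.84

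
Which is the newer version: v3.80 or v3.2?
v3.80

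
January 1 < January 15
True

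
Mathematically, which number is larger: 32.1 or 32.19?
32.19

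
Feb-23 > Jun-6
False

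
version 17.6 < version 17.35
True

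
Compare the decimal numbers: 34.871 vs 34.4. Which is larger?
34.871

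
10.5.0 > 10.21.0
False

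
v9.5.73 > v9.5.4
True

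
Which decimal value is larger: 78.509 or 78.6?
78.6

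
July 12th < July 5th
False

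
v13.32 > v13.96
False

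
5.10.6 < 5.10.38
True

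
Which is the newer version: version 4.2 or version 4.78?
version 4.78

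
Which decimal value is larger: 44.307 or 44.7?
44.7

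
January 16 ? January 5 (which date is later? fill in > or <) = >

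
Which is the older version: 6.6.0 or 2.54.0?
2.54.0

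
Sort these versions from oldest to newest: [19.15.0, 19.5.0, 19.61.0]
[19.5.0, 19.15.0, 19.61.0]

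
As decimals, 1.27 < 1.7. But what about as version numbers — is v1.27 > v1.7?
True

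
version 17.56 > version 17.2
True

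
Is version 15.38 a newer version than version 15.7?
Yes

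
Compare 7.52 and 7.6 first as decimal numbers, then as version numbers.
As decimals: 7.52 < 7.6. As versions: v7.52 > v7.6 (minor version 52 > 6).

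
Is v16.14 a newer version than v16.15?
No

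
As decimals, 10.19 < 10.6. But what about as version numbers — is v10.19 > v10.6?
True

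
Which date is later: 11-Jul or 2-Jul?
11-Jul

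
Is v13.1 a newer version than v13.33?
No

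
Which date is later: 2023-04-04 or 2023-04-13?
2023-04-13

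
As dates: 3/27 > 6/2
False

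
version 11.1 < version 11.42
True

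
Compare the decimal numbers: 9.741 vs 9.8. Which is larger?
9.8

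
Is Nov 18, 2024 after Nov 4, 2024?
Yes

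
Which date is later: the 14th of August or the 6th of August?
the 14th of August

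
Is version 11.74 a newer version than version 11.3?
Yes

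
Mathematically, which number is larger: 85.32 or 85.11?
85.32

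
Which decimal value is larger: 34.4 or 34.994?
34.994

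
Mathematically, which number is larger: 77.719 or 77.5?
77.719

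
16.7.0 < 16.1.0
False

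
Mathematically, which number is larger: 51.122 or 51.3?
51.3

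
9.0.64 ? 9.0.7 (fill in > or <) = >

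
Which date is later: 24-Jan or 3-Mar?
3-Mar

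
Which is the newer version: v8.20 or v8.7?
v8.20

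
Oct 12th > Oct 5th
True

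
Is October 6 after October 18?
No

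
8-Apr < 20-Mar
False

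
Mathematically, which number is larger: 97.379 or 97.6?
97.6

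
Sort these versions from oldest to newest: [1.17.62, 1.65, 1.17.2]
[1.17.2, 1.17.62, 1.65]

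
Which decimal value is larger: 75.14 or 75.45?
75.45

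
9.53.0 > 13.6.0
False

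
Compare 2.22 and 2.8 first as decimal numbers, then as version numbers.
As decimals: 2.22 < 2.8. As versions: v2.22 > v2.8 (minor version 22 > 8).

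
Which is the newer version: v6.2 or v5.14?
v6.2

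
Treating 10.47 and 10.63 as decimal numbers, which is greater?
10.63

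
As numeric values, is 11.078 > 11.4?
False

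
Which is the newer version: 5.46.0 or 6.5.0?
6.5.0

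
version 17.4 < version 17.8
True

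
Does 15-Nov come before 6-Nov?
No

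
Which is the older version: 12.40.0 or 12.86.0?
12.40.0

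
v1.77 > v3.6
False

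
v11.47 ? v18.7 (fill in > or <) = <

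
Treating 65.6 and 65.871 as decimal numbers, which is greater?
65.871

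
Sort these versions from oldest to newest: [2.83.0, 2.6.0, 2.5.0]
[2.5.0, 2.6.0, 2.83.0]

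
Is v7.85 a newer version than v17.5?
No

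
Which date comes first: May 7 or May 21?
May 7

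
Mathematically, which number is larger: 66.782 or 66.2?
66.782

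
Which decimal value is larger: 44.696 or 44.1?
44.696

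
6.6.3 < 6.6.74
True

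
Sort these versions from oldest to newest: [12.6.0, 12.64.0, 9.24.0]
[9.24.0, 12.6.0, 12.64.0]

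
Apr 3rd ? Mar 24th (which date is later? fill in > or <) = >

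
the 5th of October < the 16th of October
True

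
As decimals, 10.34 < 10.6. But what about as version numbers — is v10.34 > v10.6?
True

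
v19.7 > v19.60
False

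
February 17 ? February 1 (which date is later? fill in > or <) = >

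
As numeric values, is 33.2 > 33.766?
False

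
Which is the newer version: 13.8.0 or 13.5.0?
13.8.0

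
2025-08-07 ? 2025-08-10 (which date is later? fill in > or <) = <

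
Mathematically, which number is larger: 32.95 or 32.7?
32.95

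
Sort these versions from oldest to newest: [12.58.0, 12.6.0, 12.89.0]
[12.6.0, 12.58.0, 12.89.0]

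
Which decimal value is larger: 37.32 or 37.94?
37.94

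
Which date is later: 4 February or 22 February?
22 February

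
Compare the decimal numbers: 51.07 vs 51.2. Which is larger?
51.2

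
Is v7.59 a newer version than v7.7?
Yes. Version numbers are compared segment by segment as integers, not as decimals: minor version 59 > 7, so v7.59 > v7.7 (even though the decimal 7.59 < 7.7).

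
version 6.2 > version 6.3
False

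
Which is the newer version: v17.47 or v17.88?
v17.88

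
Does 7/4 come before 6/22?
No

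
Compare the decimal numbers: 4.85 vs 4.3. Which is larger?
4.85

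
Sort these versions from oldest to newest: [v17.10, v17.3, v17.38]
[v17.3, v17.10, v17.38]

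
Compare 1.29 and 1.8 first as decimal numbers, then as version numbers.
As decimals: 1.29 < 1.8. As versions: v1.29 > v1.8 (minor version 29 > 8).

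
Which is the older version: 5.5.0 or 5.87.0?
5.5.0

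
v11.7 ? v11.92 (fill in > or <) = <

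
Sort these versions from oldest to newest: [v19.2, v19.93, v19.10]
[v19.2, v19.10, v19.93]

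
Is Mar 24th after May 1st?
No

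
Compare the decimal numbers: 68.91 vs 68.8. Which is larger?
68.91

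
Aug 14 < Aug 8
False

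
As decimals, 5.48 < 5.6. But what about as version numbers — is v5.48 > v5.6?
True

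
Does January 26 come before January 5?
No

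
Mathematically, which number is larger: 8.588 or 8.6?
8.6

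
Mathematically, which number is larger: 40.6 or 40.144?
40.6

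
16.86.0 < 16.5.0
False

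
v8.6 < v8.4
False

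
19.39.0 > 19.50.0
False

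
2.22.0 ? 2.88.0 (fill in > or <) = <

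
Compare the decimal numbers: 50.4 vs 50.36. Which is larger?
50.4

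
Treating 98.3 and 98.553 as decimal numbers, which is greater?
98.553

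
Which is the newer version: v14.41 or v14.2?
v14.41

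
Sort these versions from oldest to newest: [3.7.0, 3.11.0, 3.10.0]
[3.7.0, 3.10.0, 3.11.0]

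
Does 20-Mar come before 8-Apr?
Yes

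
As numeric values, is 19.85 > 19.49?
True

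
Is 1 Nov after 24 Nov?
No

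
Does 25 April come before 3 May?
Yes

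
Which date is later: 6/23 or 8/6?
8/6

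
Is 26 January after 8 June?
No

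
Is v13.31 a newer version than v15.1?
No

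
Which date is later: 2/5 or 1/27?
2/5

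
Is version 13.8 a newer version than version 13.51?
No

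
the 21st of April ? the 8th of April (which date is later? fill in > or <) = >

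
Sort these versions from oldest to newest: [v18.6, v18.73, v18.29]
[v18.6, v18.29, v18.73]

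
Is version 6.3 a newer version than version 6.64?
No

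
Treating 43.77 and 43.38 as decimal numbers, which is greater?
43.77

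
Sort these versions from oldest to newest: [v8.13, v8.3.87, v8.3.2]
[v8.3.2, v8.3.87, v8.13]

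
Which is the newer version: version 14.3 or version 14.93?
version 14.93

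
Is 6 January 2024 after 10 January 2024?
No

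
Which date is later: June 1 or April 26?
June 1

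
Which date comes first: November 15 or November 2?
November 2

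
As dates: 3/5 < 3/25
True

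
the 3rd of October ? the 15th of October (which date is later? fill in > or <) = <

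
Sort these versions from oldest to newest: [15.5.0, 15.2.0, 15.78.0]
[15.2.0, 15.5.0, 15.78.0]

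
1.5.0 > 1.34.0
False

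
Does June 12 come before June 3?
No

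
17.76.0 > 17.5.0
True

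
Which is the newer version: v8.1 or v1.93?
v8.1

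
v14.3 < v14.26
True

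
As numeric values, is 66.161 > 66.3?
False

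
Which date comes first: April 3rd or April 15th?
April 3rd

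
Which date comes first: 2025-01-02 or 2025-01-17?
2025-01-02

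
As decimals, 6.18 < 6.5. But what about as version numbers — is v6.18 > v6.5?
True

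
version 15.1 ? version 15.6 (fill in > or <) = <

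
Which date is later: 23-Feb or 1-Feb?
23-Feb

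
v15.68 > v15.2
True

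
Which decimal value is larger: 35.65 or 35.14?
35.65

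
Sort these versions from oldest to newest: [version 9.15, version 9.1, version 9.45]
[version 9.1, version 9.15, version 9.45]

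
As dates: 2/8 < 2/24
True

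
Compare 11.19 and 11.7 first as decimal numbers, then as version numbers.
As decimals: 11.19 < 11.7. As versions: v11.19 > v11.7 (minor version 19 > 7).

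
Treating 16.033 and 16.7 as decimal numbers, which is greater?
16.7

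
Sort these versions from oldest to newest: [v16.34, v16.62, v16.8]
[v16.8, v16.34, v16.62]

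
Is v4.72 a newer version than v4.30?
Yes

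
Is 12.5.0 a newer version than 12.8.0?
No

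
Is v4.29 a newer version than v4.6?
Yes. Version numbers are compared segment by segment as integers, not as decimals: minor version 29 > 6, so v4.29 > v4.6 (even though the decimal 4.29 < 4.6).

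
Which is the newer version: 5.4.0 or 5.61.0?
5.61.0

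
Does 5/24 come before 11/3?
Yes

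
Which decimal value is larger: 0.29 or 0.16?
0.29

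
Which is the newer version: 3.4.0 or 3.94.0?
3.94.0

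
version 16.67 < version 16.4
False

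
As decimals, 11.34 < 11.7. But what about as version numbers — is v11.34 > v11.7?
True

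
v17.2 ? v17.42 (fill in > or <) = <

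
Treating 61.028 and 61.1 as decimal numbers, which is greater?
61.1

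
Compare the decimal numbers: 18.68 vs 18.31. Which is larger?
18.68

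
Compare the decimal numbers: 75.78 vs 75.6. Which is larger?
75.78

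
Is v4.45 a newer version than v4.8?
Yes. Version numbers are compared segment by segment as integers, not as decimals: minor version 45 > 8, so v4.45 > v4.8 (even though the decimal 4.45 < 4.8).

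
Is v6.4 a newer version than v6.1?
Yes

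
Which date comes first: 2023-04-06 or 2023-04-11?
2023-04-06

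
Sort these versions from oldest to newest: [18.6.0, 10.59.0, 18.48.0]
[10.59.0, 18.6.0, 18.48.0]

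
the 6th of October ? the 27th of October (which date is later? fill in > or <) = <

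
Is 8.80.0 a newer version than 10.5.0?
No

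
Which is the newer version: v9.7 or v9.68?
v9.68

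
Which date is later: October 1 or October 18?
October 18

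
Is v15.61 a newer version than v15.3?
Yes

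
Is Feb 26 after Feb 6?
Yes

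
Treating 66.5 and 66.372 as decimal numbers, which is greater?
66.5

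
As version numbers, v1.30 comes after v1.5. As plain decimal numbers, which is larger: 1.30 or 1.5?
1.5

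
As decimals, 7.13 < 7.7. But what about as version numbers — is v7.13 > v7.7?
True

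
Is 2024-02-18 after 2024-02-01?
Yes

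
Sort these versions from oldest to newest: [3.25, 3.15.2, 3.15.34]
[3.15.2, 3.15.34, 3.25]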